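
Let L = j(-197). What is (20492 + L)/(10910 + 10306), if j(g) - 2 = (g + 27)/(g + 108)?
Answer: 228017/236028 ≈ 0.96606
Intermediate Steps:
j(g) = 2 + (27 + g)/(108 + g) (j(g) = 2 + (g + 27)/(g + 108) = 2 + (27 + g)/(108 + g))
L = 348/89 (L = 3*(81 - 197)/(108 - 197) = 3*(-116)/(-89) = 3*(-1/89)*(-116) = 348/89 ≈ 3.9101)
(20492 + L)/(10910 + 10306) = (20492 + 348/89)/(10910 + 10306) = (1824136/89)/21216 = (1824136/89)*(1/21216) = 228017/236028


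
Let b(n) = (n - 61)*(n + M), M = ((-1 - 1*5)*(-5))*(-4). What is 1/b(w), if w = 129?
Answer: 1/612 ≈ 0.0016340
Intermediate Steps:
M = -120 (M = ((-1 - 5)*(-5))*(-4) = -6*(-5)*(-4) = 30*(-4) = -120)
b(n) = (-120 + n)*(-61 + n) (b(n) = (n - 61)*(n - 120) = (-61 + n)*(-120 + n) = (-120 + n)*(-61 + n))
1/b(w) = 1/(7320 + 129**2 - 181*129) = 1/(7320 + 16641 - 23349) = 1/612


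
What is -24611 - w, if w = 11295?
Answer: -35906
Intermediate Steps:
-24611 - w = -24611 - 1*11295 = -24611 - 11295 = -35906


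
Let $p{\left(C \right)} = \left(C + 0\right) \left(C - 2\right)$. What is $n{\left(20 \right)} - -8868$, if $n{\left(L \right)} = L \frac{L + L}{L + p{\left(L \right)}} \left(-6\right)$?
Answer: $\frac{168252}{19} \approx 8855.4$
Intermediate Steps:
$p{\left(C \right)} = C \left(-2 + C\right)$
$n{\left(L \right)} = - \frac{12 L^{2}}{L + L \left(-2 + L\right)}$ ($n{\left(L \right)} = L \frac{L + L}{L + L \left(-2 + L\right)} \left(-6\right) = L \frac{2 L}{L + L \left(-2 + L\right)} \left(-6\right) = \frac{2 L^{2}}{L + L \left(-2 + L\right)} \left(-6\right) = - \frac{12 L^{2}}{L + L \left(-2 + L\right)}$)
$n{\left(20 \right)} - -8868 = \left(-12\right) 20 \frac{1}{-1 + 20} - -8868 = \left(-12\right) 20 \cdot \frac{1}{19} + 8868 = - \frac{240}{19} + 8868 = \frac{168252}{19}$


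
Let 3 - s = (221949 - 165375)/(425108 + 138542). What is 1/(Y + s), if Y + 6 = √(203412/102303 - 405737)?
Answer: -8397302217640650/1098952497369058103669 - 714827975625*I*√5824943215493/1098952497369058103669 ≈ -7.6412e-6 - 0.0015699*I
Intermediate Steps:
s = 817188/281825 (s = 3 - (221949 - 165375)/(425108 + 138542) = 3 - 56574/563650 = 3 - 1*28287/281825 = 3 - 28287/281825 = 817188/281825 ≈ 2.8996)
Y = -6 + I*√5824943215493/3789 (Y = -6 + √(203412/102303 - 405737) = -6 + √(203412*(1/102303) - 405737) = -6 + √(67804/34101 - 405737) = -6 + √(-13835969633/34101) = -6 + I*√5824943215493/3789 ≈ -6.0 + 636.97*I)
1/(Y + s) = 1/((-6 + I*√5824943215493/3789) + 817188/281825) = 1/(-873762/281825 + I*√5824943215493/3789)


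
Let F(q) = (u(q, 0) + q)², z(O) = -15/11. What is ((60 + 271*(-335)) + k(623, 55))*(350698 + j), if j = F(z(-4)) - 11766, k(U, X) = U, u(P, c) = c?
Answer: -3695172851694/121 ≈ -3.0539e+10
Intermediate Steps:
z(O) = -15/11 (z(O) = -15*1/11 = -15/11)
F(q) = q² (F(q) = (0 + q)² = q²)
j = -1423461/121 (j = (-15/11)² - 11766 = 225/121 - 11766 = -1423461/121 ≈ -11764.)
((60 + 271*(-335)) + k(623, 55))*(350698 + j) = ((60 + 271*(-335)) + 623)*(350698 - 1423461/121) = ((60 - 90785) + 623)*(41010997/121) = (-90725 + 623)*(41010997/121) = -90102*41010997/121 = -3695172851694/121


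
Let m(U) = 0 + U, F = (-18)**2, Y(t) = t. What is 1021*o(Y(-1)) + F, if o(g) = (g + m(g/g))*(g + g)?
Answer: 324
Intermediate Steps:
F = 324
m(U) = U
o(g) = 2*g*(1 + g) (o(g) = (g + g/g)*(g + g) = (g + 1)*(2*g) = (1 + g)*(2*g) = 2*g*(1 + g))
1021*o(Y(-1)) + F = 1021*(2*(-1)*(1 - 1)) + 324 = 1021*(2*(-1)*0) + 324 = 1021*0 + 324 = 0 + 324 = 324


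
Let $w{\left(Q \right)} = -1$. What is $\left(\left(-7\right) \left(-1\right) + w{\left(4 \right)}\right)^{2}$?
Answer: $36$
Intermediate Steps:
$\left(\left(-7\right) \left(-1\right) + w{\left(4 \right)}\right)^{2} = \left(\left(-7\right) \left(-1\right) - 1\right)^{2} = \left(7 - 1\right)^{2} = 6^{2} = 36$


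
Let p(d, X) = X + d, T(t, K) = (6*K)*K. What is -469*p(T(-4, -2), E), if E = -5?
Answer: -8911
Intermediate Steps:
T(t, K) = 6*K**2
-469*p(T(-4, -2), E) = -469*(-5 + 6*(-2)**2) = -469*(-5 + 6*4) = -469*(-5 + 24) = -469*19 = -8911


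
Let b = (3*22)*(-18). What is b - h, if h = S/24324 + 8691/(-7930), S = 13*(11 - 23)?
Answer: -19078322933/16074110 ≈ -1186.9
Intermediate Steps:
S = -156 (S = 13*(-12) = -156)
b = -1188 (b = 66*(-18) = -1188)
h = -17719747/16074110 (h = -156/24324 + 8691/(-7930) = -156*1/24324 + 8691*(-1/7930) = -13/2027 - 8691/7930 = -17719747/16074110 ≈ -1.1024)
b - h = -1188 - 1*(-17719747/16074110) = -1188 + 17719747/16074110 = -19078322933/16074110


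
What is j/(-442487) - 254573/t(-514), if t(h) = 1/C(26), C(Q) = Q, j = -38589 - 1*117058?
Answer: -2928776163679/442487 ≈ -6.6189e+6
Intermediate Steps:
j = -155647 (j = -38589 - 117058 = -155647)
t(h) = 1/26
j/(-442487) - 254573/t(-514) = -155647/(-442487) - 254573/1/26 = -155647*(-1/442487) - 254573*26 = 155647/442487 - 6618898 = -2928776163679/442487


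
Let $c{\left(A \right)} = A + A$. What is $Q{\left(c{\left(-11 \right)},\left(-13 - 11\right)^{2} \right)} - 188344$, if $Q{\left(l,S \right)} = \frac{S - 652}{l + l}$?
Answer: $- \frac{2071765}{11} \approx -1.8834 \cdot 10^{5}$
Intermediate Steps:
$c{\left(A \right)} = 2 A$
$Q{\left(l,S \right)} = \frac{-652 + S}{2 l}$
$Q{\left(c{\left(-11 \right)},\left(-13 - 11\right)^{2} \right)} - 188344 = \frac{-652 + \left(-13 - 11\right)^{2}}{2 \cdot 2 \left(-11\right)} - 188344 = \frac{-652 + \left(-24\right)^{2}}{2 \left(-22\right)} - 188344 = \frac{1}{2} \left(- \frac{1}{22}\right) \left(-652 + 576\right) - 188344 = \frac{1}{2} \left(- \frac{1}{22}\right) \left(-76\right) - 188344 = \frac{19}{11} - 188344 = - \frac{2071765}{11}$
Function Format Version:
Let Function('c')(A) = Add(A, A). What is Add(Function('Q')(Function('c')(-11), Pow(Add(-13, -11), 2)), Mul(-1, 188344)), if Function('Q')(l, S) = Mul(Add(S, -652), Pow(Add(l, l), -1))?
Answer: Rational(-2071765, 11) ≈ -1.8834e+5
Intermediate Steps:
Function('c')(A) = Mul(2, A)
Function('Q')(l, S) = Mul(Rational(1, 2), Pow(l, -1), Add(-652, S)) (Function('Q')(l, S) = Mul(Add(-652, S), Pow(Mul(2, l), -1)) = Mul(Add(-652, S), Mul(Rational(1, 2), Pow(l, -1))) = Mul(Rational(1, 2), Pow(l, -1), Add(-652, S)))
Add(Function('Q')(Function('c')(-11), Pow(Add(-13, -11), 2)), Mul(-1, 188344)) = Add(Mul(Rational(1, 2), Pow(Mul(2, -11), -1), Add(-652, Pow(Add(-13, -11), 2))), Mul(-1, 188344)) = Add(Mul(Rational(1, 2), Pow(-22, -1), Add(-652, Pow(-24, 2))), -188344) = Add(Mul(Rational(1, 2), Rational(-1, 22), Add(-652, 576)), -188344) = Add(Mul(Rational(1, 2), Rational(-1, 22), -76), -188344) = Add(Rational(19, 11), -188344) = Rational(-2071765, 11)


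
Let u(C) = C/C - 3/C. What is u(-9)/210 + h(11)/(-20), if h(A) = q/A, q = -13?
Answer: 907/13860 ≈ 0.065440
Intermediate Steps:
u(C) = 1 - 3/C
h(A) = -13/A
u(-9)/210 + h(11)/(-20) = ((-3 - 9)/(-9))/210 - 13/11/(-20) = -1/9*(-12)*(1/210) - 13*1/11*(-1/20) = (4/3)*(1/210) - 13/11*(-1/20) = 2/315 + 13/220 = 907/13860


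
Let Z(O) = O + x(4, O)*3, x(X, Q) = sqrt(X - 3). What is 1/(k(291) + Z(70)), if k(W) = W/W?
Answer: 1/74 ≈ 0.013514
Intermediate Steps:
x(X, Q) = sqrt(-3 + X)
Z(O) = 3 + O (Z(O) = O + sqrt(-3 + 4)*3 = O + sqrt(1)*3 = O + 1*3 = O + 3 = 3 + O)
k(W) = 1
1/(k(291) + Z(70)) = 1/(1 + (3 + 70)) = 1/(1 + 73) = 1/74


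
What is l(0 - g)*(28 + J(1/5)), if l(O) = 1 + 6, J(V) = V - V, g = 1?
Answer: 196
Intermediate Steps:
J(V) = 0
l(O) = 7
l(0 - g)*(28 + J(1/5)) = 7*(28 + 0) = 7*28 = 196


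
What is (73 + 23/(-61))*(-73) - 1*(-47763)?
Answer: 2590153/61 ≈ 42462.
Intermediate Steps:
(73 + 23/(-61))*(-73) - 1*(-47763) = (73 + 23*(-1/61))*(-73) + 47763 = (73 - 23/61)*(-73) + 47763 = (4430/61)*(-73) + 47763 = -323390/61 + 47763 = 2590153/61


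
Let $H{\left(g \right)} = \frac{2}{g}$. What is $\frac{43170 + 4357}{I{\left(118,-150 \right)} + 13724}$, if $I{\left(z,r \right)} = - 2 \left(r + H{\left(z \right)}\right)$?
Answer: $\frac{2804093}{827414} \approx 3.389$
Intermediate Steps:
$I{\left(z,r \right)} = - \frac{4}{z} - 2 r$ ($I{\left(z,r \right)} = - 2 \left(r + \frac{2}{z}\right) = - \frac{4}{z} - 2 r$)
$\frac{43170 + 4357}{I{\left(118,-150 \right)} + 13724} = \frac{43170 + 4357}{\left(- \frac{4}{118} - -300\right) + 13724} = \frac{47527}{\left(\left(-4\right) \frac{1}{118} + 300\right) + 13724} = \frac{47527}{\left(- \frac{2}{59} + 300\right) + 13724} = \frac{47527}{\frac{17698}{59} + 13724} = \frac{47527}{\frac{827414}{59}} = 47527 \cdot \frac{59}{827414} = \frac{2804093}{827414}$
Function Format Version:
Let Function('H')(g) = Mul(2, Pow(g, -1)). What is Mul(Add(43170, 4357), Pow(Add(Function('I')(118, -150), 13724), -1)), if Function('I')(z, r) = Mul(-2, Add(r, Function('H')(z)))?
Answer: Rational(2804093, 827414) ≈ 3.3890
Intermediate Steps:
Function('I')(z, r) = Add(Mul(-4, Pow(z, -1)), Mul(-2, r)) (Function('I')(z, r) = Mul(-2, Add(r, Mul(2, Pow(z, -1)))) = Add(Mul(-4, Pow(z, -1)), Mul(-2, r)))
Mul(Add(43170, 4357), Pow(Add(Function('I')(118, -150), 13724), -1)) = Mul(Add(43170, 4357), Pow(Add(Add(Mul(-4, Pow(118, -1)), Mul(-2, -150)), 13724), -1)) = Mul(47527, Pow(Add(Add(Mul(-4, Rational(1, 118)), 300), 13724), -1)) = Mul(47527, Pow(Add(Add(Rational(-2, 59), 300), 13724), -1)) = Mul(47527, Pow(Add(Rational(17698, 59), 13724), -1)) = Mul(47527, Pow(Rational(827414, 59), -1)) = Mul(47527, Rational(59, 827414)) = Rational(2804093, 827414)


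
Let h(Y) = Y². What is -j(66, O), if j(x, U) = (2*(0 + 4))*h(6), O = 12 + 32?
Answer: -288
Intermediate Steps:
O = 44
j(x, U) = 288 (j(x, U) = (2*(0 + 4))*6² = (2*4)*36 = 8*36 = 288)
-j(66, O) = -1*288 = -288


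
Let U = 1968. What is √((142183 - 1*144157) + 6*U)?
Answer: √9834 ≈ 99.167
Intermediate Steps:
√((142183 - 1*144157) + 6*U) = √((142183 - 1*144157) + 6*1968) = √((142183 - 144157) + 11808) = √(-1974 + 11808) = √9834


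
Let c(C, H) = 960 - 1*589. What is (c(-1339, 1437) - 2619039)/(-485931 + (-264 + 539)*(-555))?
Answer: 654667/159639 ≈ 4.1009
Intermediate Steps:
c(C, H) = 371 (c(C, H) = 960 - 589 = 371)
(c(-1339, 1437) - 2619039)/(-485931 + (-264 + 539)*(-555)) = (371 - 2619039)/(-485931 + (-264 + 539)*(-555)) = -2618668/(-485931 + 275*(-555)) = -2618668/(-485931 - 152625) = -2618668/(-638556) = -2618668*(-1/638556) = 654667/159639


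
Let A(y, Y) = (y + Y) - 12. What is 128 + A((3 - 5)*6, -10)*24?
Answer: -688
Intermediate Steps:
A(y, Y) = -12 + Y + y (A(y, Y) = (Y + y) - 12 = -12 + Y + y)
128 + A((3 - 5)*6, -10)*24 = 128 + (-12 - 10 + (3 - 5)*6)*24 = 128 + (-12 - 10 - 2*6)*24 = 128 + (-12 - 10 - 12)*24 = 128 - 34*24 = 128 - 816 = -688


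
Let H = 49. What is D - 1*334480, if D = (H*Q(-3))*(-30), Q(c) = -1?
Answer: -333010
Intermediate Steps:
D = 1470 (D = (49*(-1))*(-30) = -49*(-30) = 1470)
D - 1*334480 = 1470 - 1*334480 = 1470 - 334480 = -333010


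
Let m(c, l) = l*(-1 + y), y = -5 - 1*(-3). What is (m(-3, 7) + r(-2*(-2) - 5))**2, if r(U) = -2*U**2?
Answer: 529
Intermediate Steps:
y = -2 (y = -5 + 3 = -2)
m(c, l) = -3*l (m(c, l) = l*(-1 - 2) = l*(-3) = -3*l)
(m(-3, 7) + r(-2*(-2) - 5))**2 = (-3*7 - 2*(-2*(-2) - 5)**2)**2 = (-21 - 2*(4 - 5)**2)**2 = (-21 - 2*(-1)**2)**2 = (-21 - 2*1)**2 = (-21 - 2)**2 = (-23)**2 = 529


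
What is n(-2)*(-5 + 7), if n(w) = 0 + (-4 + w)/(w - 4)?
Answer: 2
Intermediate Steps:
n(w) = 1 (n(w) = 0 + (-4 + w)/(-4 + w) = 0 + 1 = 1)
n(-2)*(-5 + 7) = 1*(-5 + 7) = 1*2 = 2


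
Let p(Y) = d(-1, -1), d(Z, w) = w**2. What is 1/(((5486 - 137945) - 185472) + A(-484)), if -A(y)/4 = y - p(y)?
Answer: -1/315991 ≈ -3.1646e-6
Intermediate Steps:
p(Y) = 1 (p(Y) = (-1)**2 = 1)
A(y) = 4 - 4*y (A(y) = -4*(y - 1*1) = -4*(y - 1) = -4*(-1 + y) = 4 - 4*y)
1/(((5486 - 137945) - 185472) + A(-484)) = 1/(((5486 - 137945) - 185472) + (4 - 4*(-484))) = 1/((-132459 - 185472) + (4 + 1936)) = 1/(-317931 + 1940) = 1/(-315991) = -1/315991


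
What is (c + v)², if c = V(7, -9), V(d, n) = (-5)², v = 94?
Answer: 14161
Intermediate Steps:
V(d, n) = 25
c = 25
(c + v)² = (25 + 94)² = 119² = 14161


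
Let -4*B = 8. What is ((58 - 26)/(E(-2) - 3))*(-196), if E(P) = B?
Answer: 6272/5 ≈ 1254.4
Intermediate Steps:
B = -2 (B = -¼*8 = -2)
E(P) = -2
((58 - 26)/(E(-2) - 3))*(-196) = ((58 - 26)/(-2 - 3))*(-196) = (32/(-5))*(-196) = (32*(-⅕))*(-196) = -32/5*(-196) = 6272/5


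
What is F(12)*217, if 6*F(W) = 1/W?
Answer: 217/72 ≈ 3.0139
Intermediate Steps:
F(W) = 1/(6*W)
F(12)*217 = ((1/6)/12)*217 = ((1/6)*(1/12))*217 = (1/72)*217 = 217/72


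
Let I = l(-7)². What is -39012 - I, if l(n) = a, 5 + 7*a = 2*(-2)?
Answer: -1911669/49 ≈ -39014.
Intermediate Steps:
a = -9/7 (a = -5/7 + (2*(-2))/7 = -5/7 + (⅐)*(-4) = -5/7 - 4/7 = -9/7 ≈ -1.2857)
l(n) = -9/7
I = 81/49 (I = (-9/7)² = 81/49 ≈ 1.6531)
-39012 - I = -39012 - 1*81/49 = -39012 - 81/49 = -1911669/49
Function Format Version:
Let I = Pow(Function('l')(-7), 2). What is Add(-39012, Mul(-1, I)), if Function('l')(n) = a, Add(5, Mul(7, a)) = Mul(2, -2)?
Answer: Rational(-1911669, 49) ≈ -39014.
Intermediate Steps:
a = Rational(-9, 7) (a = Add(Rational(-5, 7), Mul(Rational(1, 7), Mul(2, -2))) = Add(Rational(-5, 7), Mul(Rational(1, 7), -4)) = Add(Rational(-5, 7), Rational(-4, 7)) = Rational(-9, 7) ≈ -1.2857)
Function('l')(n) = Rational(-9, 7)
I = Rational(81, 49) (I = Pow(Rational(-9, 7), 2) = Rational(81, 49) ≈ 1.6531)
Add(-39012, Mul(-1, I)) = Add(-39012, Mul(-1, Rational(81, 49))) = Add(-39012, Rational(-81, 49)) = Rational(-1911669, 49)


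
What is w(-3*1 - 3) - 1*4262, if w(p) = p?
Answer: -4268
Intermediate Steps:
w(-3*1 - 3) - 1*4262 = (-3*1 - 3) - 1*4262 = (-3 - 3) - 4262 = -6 - 4262 = -4268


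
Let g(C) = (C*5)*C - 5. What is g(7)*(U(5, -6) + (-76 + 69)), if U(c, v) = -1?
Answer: -1920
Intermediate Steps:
g(C) = -5 + 5*C² (g(C) = (5*C)*C - 5 = 5*C² - 5 = -5 + 5*C²)
g(7)*(U(5, -6) + (-76 + 69)) = (-5 + 5*7²)*(-1 + (-76 + 69)) = (-5 + 5*49)*(-1 - 7) = (-5 + 245)*(-8) = 240*(-8) = -1920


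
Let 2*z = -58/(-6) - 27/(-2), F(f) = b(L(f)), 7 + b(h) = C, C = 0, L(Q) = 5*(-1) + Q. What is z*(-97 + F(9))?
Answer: -3614/3 ≈ -1204.7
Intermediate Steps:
L(Q) = -5 + Q
b(h) = -7 (b(h) = -7 + 0 = -7)
F(f) = -7
z = 139/12 (z = (-58/(-6) - 27/(-2))/2 = (-58*(-1/6) - 27*(-1/2))/2 = (29/3 + 27/2)/2 = (1/2)*(139/6) = 139/12 ≈ 11.583)
z*(-97 + F(9)) = 139*(-97 - 7)/12 = (139/12)*(-104) = -3614/3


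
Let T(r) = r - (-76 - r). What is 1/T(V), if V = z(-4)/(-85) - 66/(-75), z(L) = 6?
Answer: 425/32988 ≈ 0.012883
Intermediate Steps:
V = 344/425 (V = 6/(-85) - 66/(-75) = 6*(-1/85) - 66*(-1/75) = -6/85 + 22/25 = 344/425 ≈ 0.80941)
T(r) = 76 + 2*r (T(r) = r + (76 + r) = 76 + 2*r)
1/T(V) = 1/(76 + 2*(344/425)) = 1/(76 + 688/425) = 1/(32988/425) = 425/32988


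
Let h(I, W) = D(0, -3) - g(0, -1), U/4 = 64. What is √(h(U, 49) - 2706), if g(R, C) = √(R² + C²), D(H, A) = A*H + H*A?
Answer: I*√2707 ≈ 52.029*I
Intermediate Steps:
U = 256 (U = 4*64 = 256)
D(H, A) = 2*A*H (D(H, A) = A*H + A*H = 2*A*H)
g(R, C) = √(C² + R²)
h(I, W) = -1 (h(I, W) = 2*(-3)*0 - √((-1)² + 0²) = 0 - √(1 + 0) = 0 - √1 = 0 - 1*1 = 0 - 1 = -1)
√(h(U, 49) - 2706) = √(-1 - 2706) = √(-2707) = I*√2707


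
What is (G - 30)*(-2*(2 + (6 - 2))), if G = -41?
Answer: 852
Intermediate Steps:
(G - 30)*(-2*(2 + (6 - 2))) = (-41 - 30)*(-2*(2 + (6 - 2))) = -(-142)*(2 + 4) = -(-142)*6 = -71*(-12) = 852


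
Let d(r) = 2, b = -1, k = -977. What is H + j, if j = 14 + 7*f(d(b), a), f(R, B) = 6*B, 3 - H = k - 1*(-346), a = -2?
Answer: 564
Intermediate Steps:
H = 634 (H = 3 - (-977 - 1*(-346)) = 3 - (-977 + 346) = 3 - 1*(-631) = 3 + 631 = 634)
j = -70 (j = 14 + 7*(6*(-2)) = 14 + 7*(-12) = 14 - 84 = -70)
H + j = 634 - 70 = 564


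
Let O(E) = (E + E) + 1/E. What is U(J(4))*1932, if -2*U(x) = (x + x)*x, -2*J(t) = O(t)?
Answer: -525987/16 ≈ -32874.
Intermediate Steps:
O(E) = 1/E + 2*E (O(E) = 2*E + 1/E = 1/E + 2*E)
J(t) = -t - 1/(2*t) (J(t) = -(1/t + 2*t)/2 = -t - 1/(2*t))
U(x) = -x² (U(x) = -(x + x)*x/2 = -2*x*x/2 = -x²)
U(J(4))*1932 = -(-1*4 - ½/4)²*1932 = -(-4 - ½*¼)²*1932 = -(-4 - ⅛)²*1932 = -(-33/8)²*1932 = -1*1089/64*1932 = -1089/64*1932 = -525987/16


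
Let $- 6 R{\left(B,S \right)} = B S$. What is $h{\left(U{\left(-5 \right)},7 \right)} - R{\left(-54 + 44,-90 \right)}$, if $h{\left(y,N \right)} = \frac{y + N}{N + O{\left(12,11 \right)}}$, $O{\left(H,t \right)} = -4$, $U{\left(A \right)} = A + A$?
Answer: $149$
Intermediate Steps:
$U{\left(A \right)} = 2 A$
$R{\left(B,S \right)} = - \frac{B S}{6}$
$h{\left(y,N \right)} = \frac{N + y}{-4 + N}$ ($h{\left(y,N \right)} = \frac{y + N}{N - 4} = \frac{N + y}{-4 + N}$)
$h{\left(U{\left(-5 \right)},7 \right)} - R{\left(-54 + 44,-90 \right)} = \frac{7 + 2 \left(-5\right)}{-4 + 7} - \left(- \frac{1}{6}\right) \left(-54 + 44\right) \left(-90\right) = \frac{7 - 10}{3} - \left(- \frac{1}{6}\right) \left(-10\right) \left(-90\right) = \frac{1}{3} \left(-3\right) - -150 = -1 + 150 = 149$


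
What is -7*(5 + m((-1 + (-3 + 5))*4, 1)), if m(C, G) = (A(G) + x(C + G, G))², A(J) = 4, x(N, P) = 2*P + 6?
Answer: -1043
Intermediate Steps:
x(N, P) = 6 + 2*P
m(C, G) = (10 + 2*G)² (m(C, G) = (4 + (6 + 2*G))² = (10 + 2*G)²)
-7*(5 + m((-1 + (-3 + 5))*4, 1)) = -7*(5 + 4*(5 + 1)²) = -7*(5 + 4*6²) = -7*(5 + 4*36) = -7*(5 + 144) = -7*149 = -1043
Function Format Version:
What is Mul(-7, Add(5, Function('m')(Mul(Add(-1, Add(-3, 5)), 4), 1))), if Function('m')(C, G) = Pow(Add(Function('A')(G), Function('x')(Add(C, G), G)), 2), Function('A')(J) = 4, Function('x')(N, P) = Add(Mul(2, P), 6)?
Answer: -1043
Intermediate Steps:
Function('x')(N, P) = Add(6, Mul(2, P))
Function('m')(C, G) = Pow(Add(10, Mul(2, G)), 2) (Function('m')(C, G) = Pow(Add(4, Add(6, Mul(2, G))), 2) = Pow(Add(10, Mul(2, G)), 2))
Mul(-7, Add(5, Function('m')(Mul(Add(-1, Add(-3, 5)), 4), 1))) = Mul(-7, Add(5, Mul(4, Pow(Add(5, 1), 2)))) = Mul(-7, Add(5, Mul(4, Pow(6, 2)))) = Mul(-7, Add(5, Mul(4, 36))) = Mul(-7, Add(5, 144)) = Mul(-7, 149) = -1043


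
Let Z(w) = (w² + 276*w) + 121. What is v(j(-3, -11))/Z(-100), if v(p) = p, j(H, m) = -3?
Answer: 3/17479 ≈ 0.00017163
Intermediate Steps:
Z(w) = 121 + w² + 276*w
v(j(-3, -11))/Z(-100) = -3/(121 + (-100)² + 276*(-100)) = -3/(121 + 10000 - 27600) = -3/(-17479) = -3*(-1/17479) = 3/17479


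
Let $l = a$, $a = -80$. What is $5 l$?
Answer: $-400$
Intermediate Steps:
$l = -80$
$5 l = 5 \left(-80\right) = -400$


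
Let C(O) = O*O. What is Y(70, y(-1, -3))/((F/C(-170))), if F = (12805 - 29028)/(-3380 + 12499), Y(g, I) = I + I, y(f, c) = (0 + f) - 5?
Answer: 3162469200/16223 ≈ 1.9494e+5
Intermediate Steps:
y(f, c) = -5 + f (y(f, c) = f - 5 = -5 + f)
C(O) = O**2
Y(g, I) = 2*I
F = -16223/9119 ≈ -1.7790
Y(70, y(-1, -3))/((F/C(-170))) = (2*(-5 - 1))/((-16223/(9119*((-170)**2)))) = (2*(-6))/((-16223/9119/28900)) = -12/((-16223/9119*1/28900)) = -12/(-16223/263539100) = -12*(-263539100/16223) = 3162469200/16223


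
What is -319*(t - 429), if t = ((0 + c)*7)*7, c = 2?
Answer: 105589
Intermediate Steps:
t = 98 (t = ((0 + 2)*7)*7 = (2*7)*7 = 14*7 = 98)
-319*(t - 429) = -319*(98 - 429) = -319*(-331) = 105589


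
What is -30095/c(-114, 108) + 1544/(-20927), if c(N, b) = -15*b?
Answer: 125459357/6780348 ≈ 18.503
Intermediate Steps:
-30095/c(-114, 108) + 1544/(-20927) = -30095/((-15*108)) + 1544/(-20927) = -30095/(-1620) + 1544*(-1/20927) = -30095*(-1/1620) - 1544/20927 = 6019/324 - 1544/20927 = 125459357/6780348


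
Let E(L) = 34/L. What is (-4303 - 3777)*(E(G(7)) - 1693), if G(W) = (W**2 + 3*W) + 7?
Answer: 1053042160/77 ≈ 1.3676e+7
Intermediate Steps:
G(W) = 7 + W**2 + 3*W
(-4303 - 3777)*(E(G(7)) - 1693) = (-4303 - 3777)*(34/(7 + 7**2 + 3*7) - 1693) = -8080*(34/(7 + 49 + 21) - 1693) = -8080*(34/77 - 1693) = -8080*(-130327/77) = 1053042160/77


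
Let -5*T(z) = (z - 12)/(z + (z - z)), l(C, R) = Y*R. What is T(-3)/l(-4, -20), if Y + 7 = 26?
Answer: 1/380 ≈ 0.0026316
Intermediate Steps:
Y = 19 (Y = -7 + 26 = 19)
l(C, R) = 19*R
T(z) = -(-12 + z)/(5*z) (T(z) = -(z - 12)/(5*(z + (z - z))) = -(-12 + z)/(5*(z + 0)) = -(-12 + z)/(5*z))
T(-3)/l(-4, -20) = ((⅕)*(12 - 1*(-3))/(-3))/((19*(-20))) = ((⅕)*(-⅓)*(12 + 3))/(-380) = ((⅕)*(-⅓)*15)*(-1/380) = -1*(-1/380) = 1/380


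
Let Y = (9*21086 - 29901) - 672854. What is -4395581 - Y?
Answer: -3882600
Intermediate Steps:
Y = -512981 (Y = (189774 - 29901) - 672854 = 159873 - 672854 = -512981)
-4395581 - Y = -4395581 - 1*(-512981) = -4395581 + 512981 = -3882600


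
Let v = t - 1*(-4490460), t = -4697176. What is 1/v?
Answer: -1/206716 ≈ -4.8376e-6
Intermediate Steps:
v = -206716 (v = -4697176 - 1*(-4490460) = -4697176 + 4490460 = -206716)
1/v = 1/(-206716) = -1/206716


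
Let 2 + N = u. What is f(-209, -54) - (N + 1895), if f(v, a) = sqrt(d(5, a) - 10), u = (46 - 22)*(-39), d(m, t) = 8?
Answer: -957 + I*sqrt(2) ≈ -957.0 + 1.4142*I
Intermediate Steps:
u = -936 (u = 24*(-39) = -936)
N = -938 (N = -2 - 936 = -938)
f(v, a) = I*sqrt(2) (f(v, a) = sqrt(8 - 10) = sqrt(-2) = I*sqrt(2))
f(-209, -54) - (N + 1895) = I*sqrt(2) - (-938 + 1895) = I*sqrt(2) - 1*957 = I*sqrt(2) - 957 = -957 + I*sqrt(2)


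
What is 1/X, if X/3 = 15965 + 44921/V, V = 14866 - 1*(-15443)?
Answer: 10103/483928106 ≈ 2.0877e-5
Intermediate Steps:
V = 30309 (V = 14866 + 15443 = 30309)
X = 483928106/10103 (X = 3*(15965 + 44921/30309) = 3*(483928106/30309) = 483928106/10103 ≈ 47899.)
1/X = 1/(483928106/10103) = 10103/483928106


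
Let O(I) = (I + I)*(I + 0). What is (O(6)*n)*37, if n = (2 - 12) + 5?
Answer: -13320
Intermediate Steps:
n = -5 (n = -10 + 5 = -5)
O(I) = 2*I² (O(I) = (2*I)*I = 2*I²)
(O(6)*n)*37 = ((2*6²)*(-5))*37 = ((2*36)*(-5))*37 = (72*(-5))*37 = -360*37 = -13320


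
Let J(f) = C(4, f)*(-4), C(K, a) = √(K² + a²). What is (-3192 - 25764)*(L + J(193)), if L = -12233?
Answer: 354218748 + 115824*√37265 ≈ 3.7658e+8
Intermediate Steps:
J(f) = -4*√(16 + f²) (J(f) = √(4² + f²)*(-4) = √(16 + f²)*(-4) = -4*√(16 + f²))
(-3192 - 25764)*(L + J(193)) = (-3192 - 25764)*(-12233 - 4*√(16 + 193²)) = -28956*(-12233 - 4*√(16 + 37249)) = -28956*(-12233 - 4*√37265) = 354218748 + 115824*√37265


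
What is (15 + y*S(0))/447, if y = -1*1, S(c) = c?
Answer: 5/149 ≈ 0.033557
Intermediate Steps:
y = -1
(15 + y*S(0))/447 = (15 - 1*0)/447 = (15 + 0)*(1/447) = 15*(1/447) = 5/149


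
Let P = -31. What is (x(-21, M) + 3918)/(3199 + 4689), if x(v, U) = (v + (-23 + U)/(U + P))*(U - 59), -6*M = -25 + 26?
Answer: 179398/276573 ≈ 0.64865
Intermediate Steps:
M = -⅙ (M = -(-25 + 26)/6 = -⅙*1 = -⅙ ≈ -0.16667)
x(v, U) = (-59 + U)*(v + (-23 + U)/(-31 + U)) (x(v, U) = (v + (-23 + U)/(U - 31))*(U - 59) = (v + (-23 + U)/(-31 + U))*(-59 + U) = (-59 + U)*(v + (-23 + U)/(-31 + U)))
(x(-21, M) + 3918)/(3199 + 4689) = ((1357 + (-⅙)² - 82*(-⅙) + 1829*(-21) - 21*(-⅙)² - 90*(-⅙)*(-21))/(-31 - ⅙) + 3918)/(3199 + 4689) = ((1357 + 1/36 + 41/3 - 38409 - 21*1/36 - 315)/(-187/6) + 3918)/7888 = (-6*(1357 + 1/36 + 41/3 - 38409 - 7/12 - 315)/187 + 3918)*(1/7888) = (-6/187*(-336185/9) + 3918)*(1/7888) = (672370/561 + 3918)*(1/7888) = (2870368/561)*(1/7888) = 179398/276573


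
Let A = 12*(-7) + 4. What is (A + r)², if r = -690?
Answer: 592900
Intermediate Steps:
A = -80 (A = -84 + 4 = -80)
(A + r)² = (-80 - 690)² = (-770)² = 592900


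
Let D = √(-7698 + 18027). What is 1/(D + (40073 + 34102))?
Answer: 24725/1833973432 - √10329/5501920296 ≈ 1.3463e-5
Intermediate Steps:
D = √10329 ≈ 101.63
1/(D + (40073 + 34102)) = 1/(√10329 + (40073 + 34102)) = 1/(√10329 + 74175) = 1/(74175 + √10329)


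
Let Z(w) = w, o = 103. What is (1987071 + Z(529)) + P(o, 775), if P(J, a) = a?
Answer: 1988375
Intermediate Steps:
(1987071 + Z(529)) + P(o, 775) = (1987071 + 529) + 775 = 1987600 + 775 = 1988375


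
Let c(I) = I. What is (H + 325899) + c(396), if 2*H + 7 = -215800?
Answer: 436783/2 ≈ 2.1839e+5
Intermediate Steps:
H = -215807/2 (H = -7/2 + (1/2)*(-215800) = -7/2 - 107900 = -215807/2 ≈ -1.0790e+5)
(H + 325899) + c(396) = (-215807/2 + 325899) + 396 = 435991/2 + 396 = 436783/2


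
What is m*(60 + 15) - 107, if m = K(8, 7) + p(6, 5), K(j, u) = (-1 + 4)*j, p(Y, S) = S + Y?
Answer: 2518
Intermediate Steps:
K(j, u) = 3*j
m = 35 (m = 3*8 + (5 + 6) = 24 + 11 = 35)
m*(60 + 15) - 107 = 35*(60 + 15) - 107 = 35*75 - 107 = 2625 - 107 = 2518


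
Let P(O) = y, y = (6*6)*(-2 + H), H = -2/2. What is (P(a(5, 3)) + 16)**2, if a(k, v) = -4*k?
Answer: 8464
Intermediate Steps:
H = -1 (H = -2*1/2 = -1)
y = -108 (y = (6*6)*(-2 - 1) = 36*(-3) = -108)
P(O) = -108
(P(a(5, 3)) + 16)**2 = (-108 + 16)**2 = (-92)**2 = 8464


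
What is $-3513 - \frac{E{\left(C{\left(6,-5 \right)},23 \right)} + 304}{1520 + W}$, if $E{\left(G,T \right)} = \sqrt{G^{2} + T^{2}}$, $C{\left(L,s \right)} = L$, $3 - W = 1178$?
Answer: $- \frac{1212289}{345} - \frac{\sqrt{565}}{345} \approx -3513.9$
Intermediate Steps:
$W = -1175$ ($W = 3 - 1178 = -1175$)
$-3513 - \frac{E{\left(C{\left(6,-5 \right)},23 \right)} + 304}{1520 + W} = -3513 - \frac{\sqrt{6^{2} + 23^{2}} + 304}{1520 - 1175} = -3513 - \frac{\sqrt{36 + 529} + 304}{345} = -3513 - \left(\sqrt{565} + 304\right) \frac{1}{345} = -3513 - \left(304 + \sqrt{565}\right) \frac{1}{345} = -3513 - \left(\frac{304}{345} + \frac{\sqrt{565}}{345}\right) = - \frac{1212289}{345} - \frac{\sqrt{565}}{345}$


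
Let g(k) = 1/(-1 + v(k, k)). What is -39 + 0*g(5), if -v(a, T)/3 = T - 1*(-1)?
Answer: -39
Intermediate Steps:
v(a, T) = -3 - 3*T (v(a, T) = -3*(T - 1*(-1)) = -3*(T + 1) = -3*(1 + T) = -3 - 3*T)
g(k) = 1/(-4 - 3*k) (g(k) = 1/(-1 + (-3 - 3*k)) = 1/(-4 - 3*k))
-39 + 0*g(5) = -39 + 0*(-1/(4 + 3*5)) = -39 + 0*(-1/(4 + 15)) = -39 + 0*(-1/19) = -39 + 0 = -39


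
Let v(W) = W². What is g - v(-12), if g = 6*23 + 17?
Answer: 11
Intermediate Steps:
g = 155 (g = 138 + 17 = 155)
g - v(-12) = 155 - 1*(-12)² = 155 - 1*144 = 155 - 144 = 11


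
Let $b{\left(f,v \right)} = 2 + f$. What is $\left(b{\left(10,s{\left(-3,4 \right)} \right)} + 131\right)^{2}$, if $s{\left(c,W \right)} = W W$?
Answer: $20449$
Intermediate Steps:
$s{\left(c,W \right)} = W^{2}$
$\left(b{\left(10,s{\left(-3,4 \right)} \right)} + 131\right)^{2} = \left(\left(2 + 10\right) + 131\right)^{2} = \left(12 + 131\right)^{2} = 143^{2} = 20449$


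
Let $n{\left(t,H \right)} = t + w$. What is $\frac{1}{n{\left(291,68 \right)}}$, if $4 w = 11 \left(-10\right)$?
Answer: $\frac{2}{527} \approx 0.0037951$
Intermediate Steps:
$w = - \frac{55}{2}$ ($w = \frac{11 \left(-10\right)}{4} = \frac{1}{4} \left(-110\right) = - \frac{55}{2} \approx -27.5$)
$n{\left(t,H \right)} = - \frac{55}{2} + t$ ($n{\left(t,H \right)} = t - \frac{55}{2} = - \frac{55}{2} + t$)
$\frac{1}{n{\left(291,68 \right)}} = \frac{1}{- \frac{55}{2} + 291} = \frac{1}{\frac{527}{2}} = \frac{2}{527}$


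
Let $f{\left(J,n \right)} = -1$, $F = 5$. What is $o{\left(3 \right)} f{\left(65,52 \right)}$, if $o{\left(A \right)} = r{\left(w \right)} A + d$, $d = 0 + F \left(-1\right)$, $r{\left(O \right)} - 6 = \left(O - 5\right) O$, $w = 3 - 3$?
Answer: $-13$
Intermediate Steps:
$w = 0$
$r{\left(O \right)} = 6 + O \left(-5 + O\right)$ ($r{\left(O \right)} = 6 + \left(O - 5\right) O = 6 + \left(-5 + O\right) O = 6 + O \left(-5 + O\right)$)
$d = -5$ ($d = 0 + 5 \left(-1\right) = 0 - 5 = -5$)
$o{\left(A \right)} = -5 + 6 A$ ($o{\left(A \right)} = \left(6 + 0^{2} - 0\right) A - 5 = \left(6 + 0 + 0\right) A - 5 = 6 A - 5 = -5 + 6 A$)
$o{\left(3 \right)} f{\left(65,52 \right)} = \left(-5 + 6 \cdot 3\right) \left(-1\right) = \left(-5 + 18\right) \left(-1\right) = 13 \left(-1\right) = -13$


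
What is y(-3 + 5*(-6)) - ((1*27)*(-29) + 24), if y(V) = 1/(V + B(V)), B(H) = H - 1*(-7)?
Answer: 44780/59 ≈ 758.98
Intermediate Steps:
B(H) = 7 + H (B(H) = H + 7 = 7 + H)
y(V) = 1/(7 + 2*V) (y(V) = 1/(V + (7 + V)) = 1/(7 + 2*V))
y(-3 + 5*(-6)) - ((1*27)*(-29) + 24) = 1/(7 + 2*(-3 + 5*(-6))) - ((1*27)*(-29) + 24) = 1/(7 + 2*(-3 - 30)) - (27*(-29) + 24) = 1/(7 + 2*(-33)) - (-783 + 24) = 1/(7 - 66) - 1*(-759) = 1/(-59) + 759 = -1/59 + 759 = 44780/59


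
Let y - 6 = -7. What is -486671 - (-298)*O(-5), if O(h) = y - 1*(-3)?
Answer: -486075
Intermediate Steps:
y = -1 (y = 6 - 7 = -1)
O(h) = 2 (O(h) = -1 - 1*(-3) = -1 + 3 = 2)
-486671 - (-298)*O(-5) = -486671 - (-298)*2 = -486671 - 1*(-596) = -486671 + 596 = -486075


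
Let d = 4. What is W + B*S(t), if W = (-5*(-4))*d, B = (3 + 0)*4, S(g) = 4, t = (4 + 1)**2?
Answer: 128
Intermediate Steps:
t = 25 (t = 5**2 = 25)
B = 12 (B = 3*4 = 12)
W = 80 (W = -5*(-4)*4 = 20*4 = 80)
W + B*S(t) = 80 + 12*4 = 80 + 48 = 128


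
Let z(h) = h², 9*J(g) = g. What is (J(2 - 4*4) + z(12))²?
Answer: 1643524/81 ≈ 20290.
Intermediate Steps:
J(g) = g/9
(J(2 - 4*4) + z(12))² = ((2 - 4*4)/9 + 12²)² = ((2 - 16)/9 + 144)² = ((⅑)*(-14) + 144)² = (-14/9 + 144)² = (1282/9)² = 1643524/81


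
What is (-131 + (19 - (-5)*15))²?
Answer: 1369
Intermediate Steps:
(-131 + (19 - (-5)*15))² = (-131 + (19 - 1*(-75)))² = (-131 + (19 + 75))² = (-131 + 94)² = (-37)² = 1369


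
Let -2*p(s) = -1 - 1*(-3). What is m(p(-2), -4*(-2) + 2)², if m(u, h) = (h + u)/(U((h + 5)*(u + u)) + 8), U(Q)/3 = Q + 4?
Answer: 81/4900 ≈ 0.016531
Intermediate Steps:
p(s) = -1 (p(s) = -(-1 - 1*(-3))/2 = -(-1 + 3)/2 = -½*2 = -1)
U(Q) = 12 + 3*Q (U(Q) = 3*(Q + 4) = 3*(4 + Q) = 12 + 3*Q)
m(u, h) = (h + u)/(20 + 6*u*(5 + h)) (m(u, h) = (h + u)/((12 + 3*((h + 5)*(u + u))) + 8) = (h + u)/((12 + 3*((5 + h)*(2*u))) + 8) = (h + u)/((12 + 3*(2*u*(5 + h))) + 8) = (h + u)/((12 + 6*u*(5 + h)) + 8) = (h + u)/(20 + 6*u*(5 + h)))
m(p(-2), -4*(-2) + 2)² = (((-4*(-2) + 2) - 1)/(2*(10 + 3*(-1)*(5 + (-4*(-2) + 2)))))² = (((8 + 2) - 1)/(2*(10 + 3*(-1)*(5 + (8 + 2)))))² = ((10 - 1)/(2*(10 + 3*(-1)*(5 + 10))))² = ((½)*9/(10 + 3*(-1)*15))² = ((½)*9/(10 - 45))² = ((½)*9/(-35))² = ((½)*(-1/35)*9)² = (-9/70)² = 81/4900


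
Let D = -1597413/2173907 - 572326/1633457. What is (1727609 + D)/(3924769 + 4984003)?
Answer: 1533676845987796617/7908725831509327307 ≈ 0.19392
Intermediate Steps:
D = -3853488944423/3550983606499 (D = -1597413*1/2173907 - 572326*1/1633457 = -1597413/2173907 - 572326/1633457 = -3853488944423/3550983606499 ≈ -1.0852)
(1727609 + D)/(3924769 + 4984003) = (1727609 - 3853488944423/3550983606499)/(3924769 + 4984003) = (6134707383951186468/3550983606499)/8908772 = (6134707383951186468/3550983606499)*(1/8908772) = 1533676845987796617/7908725831509327307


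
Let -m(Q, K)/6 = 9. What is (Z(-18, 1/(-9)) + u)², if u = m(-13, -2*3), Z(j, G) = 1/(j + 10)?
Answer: 187489/64 ≈ 2929.5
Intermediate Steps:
m(Q, K) = -54 (m(Q, K) = -6*9 = -54)
Z(j, G) = 1/(10 + j)
u = -54
(Z(-18, 1/(-9)) + u)² = (1/(10 - 18) - 54)² = (1/(-8) - 54)² = (-⅛ - 54)² = (-433/8)² = 187489/64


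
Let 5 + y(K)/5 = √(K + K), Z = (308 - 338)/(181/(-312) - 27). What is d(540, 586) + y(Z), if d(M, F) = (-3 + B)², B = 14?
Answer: 96 + 60*√44746/1721 ≈ 103.37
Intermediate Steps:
Z = 1872/1721 (Z = -30/(181*(-1/312) - 27) = -30/(-181/312 - 27) = -30/(-8605/312) = -30*(-312/8605) = 1872/1721 ≈ 1.0877)
y(K) = -25 + 5*√2*√K (y(K) = -25 + 5*√(K + K) = -25 + 5*√(2*K) = -25 + 5*(√2*√K) = -25 + 5*√2*√K)
d(M, F) = 121 (d(M, F) = (-3 + 14)² = 11² = 121)
d(540, 586) + y(Z) = 121 + (-25 + 5*√2*√(1872/1721)) = 121 + (-25 + 5*√2*(12*√22373/1721)) = 121 + (-25 + 60*√44746/1721) = 96 + 60*√44746/1721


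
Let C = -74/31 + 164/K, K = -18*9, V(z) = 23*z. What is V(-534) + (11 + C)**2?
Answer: -77075258897/6305121 ≈ -12224.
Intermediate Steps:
K = -162
C = -8536/2511 (C = -74/31 + 164/(-162) = -74*1/31 + 164*(-1/162) = -74/31 - 82/81 = -8536/2511 ≈ -3.3994)
V(-534) + (11 + C)**2 = 23*(-534) + (11 - 8536/2511)**2 = -12282 + (19085/2511)**2 = -12282 + 364237225/6305121 = -77075258897/6305121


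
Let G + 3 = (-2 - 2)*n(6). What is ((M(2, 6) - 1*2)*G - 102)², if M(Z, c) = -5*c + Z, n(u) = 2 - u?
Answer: 242064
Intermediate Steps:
M(Z, c) = Z - 5*c
G = 13 (G = -3 + (-2 - 2)*(2 - 1*6) = -3 - 4*(2 - 6) = -3 - 4*(-4) = -3 + 16 = 13)
((M(2, 6) - 1*2)*G - 102)² = (((2 - 5*6) - 1*2)*13 - 102)² = (((2 - 30) - 2)*13 - 102)² = ((-28 - 2)*13 - 102)² = (-30*13 - 102)² = (-390 - 102)² = (-492)² = 242064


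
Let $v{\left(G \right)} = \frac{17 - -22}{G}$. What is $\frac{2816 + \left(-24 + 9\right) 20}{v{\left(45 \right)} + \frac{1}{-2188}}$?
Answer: $\frac{82575120}{28429} \approx 2904.6$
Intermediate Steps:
$v{\left(G \right)} = \frac{39}{G}$ ($v{\left(G \right)} = \frac{17 + 22}{G} = \frac{39}{G}$)
$\frac{2816 + \left(-24 + 9\right) 20}{v{\left(45 \right)} + \frac{1}{-2188}} = \frac{2816 + \left(-24 + 9\right) 20}{\frac{39}{45} + \frac{1}{-2188}} = \frac{2816 - 300}{39 \cdot \frac{1}{45} - \frac{1}{2188}} = \frac{2816 - 300}{\frac{13}{15} - \frac{1}{2188}} = \frac{2516}{\frac{28429}{32820}} = 2516 \cdot \frac{32820}{28429} = \frac{82575120}{28429}$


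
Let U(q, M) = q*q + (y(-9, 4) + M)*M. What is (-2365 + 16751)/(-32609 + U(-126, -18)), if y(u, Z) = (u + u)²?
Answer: -14386/22241 ≈ -0.64682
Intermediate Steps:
y(u, Z) = 4*u² (y(u, Z) = (2*u)² = 4*u²)
U(q, M) = q² + M*(324 + M) (U(q, M) = q*q + (4*(-9)² + M)*M = q² + (4*81 + M)*M = q² + (324 + M)*M = q² + M*(324 + M))
(-2365 + 16751)/(-32609 + U(-126, -18)) = (-2365 + 16751)/(-32609 + ((-18)² + (-126)² + 324*(-18))) = 14386/(-32609 + (324 + 15876 - 5832)) = 14386/(-32609 + 10368) = 14386/(-22241) = 14386*(-1/22241) = -14386/22241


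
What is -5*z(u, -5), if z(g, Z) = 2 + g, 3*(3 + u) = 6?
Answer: -5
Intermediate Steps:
u = -1 (u = -3 + (⅓)*6 = -3 + 2 = -1)
-5*z(u, -5) = -5*(2 - 1) = -5*1 = -5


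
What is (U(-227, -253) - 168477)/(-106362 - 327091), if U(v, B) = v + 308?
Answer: 168396/433453 ≈ 0.38850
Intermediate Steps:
U(v, B) = 308 + v
(U(-227, -253) - 168477)/(-106362 - 327091) = ((308 - 227) - 168477)/(-106362 - 327091) = (81 - 168477)/(-433453) = -168396*(-1/433453) = 168396/433453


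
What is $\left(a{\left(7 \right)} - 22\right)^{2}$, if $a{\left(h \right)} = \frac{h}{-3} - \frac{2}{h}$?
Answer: $\frac{267289}{441} \approx 606.1$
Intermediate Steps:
$a{\left(h \right)} = - \frac{2}{h} - \frac{h}{3}$ ($a{\left(h \right)} = h \left(- \frac{1}{3}\right) - \frac{2}{h} = - \frac{h}{3} - \frac{2}{h} = - \frac{2}{h} - \frac{h}{3}$)
$\left(a{\left(7 \right)} - 22\right)^{2} = \left(\left(- \frac{2}{7} - \frac{7}{3}\right) - 22\right)^{2} = \left(- \frac{55}{21} - 22\right)^{2} = \left(- \frac{517}{21}\right)^{2} = \frac{267289}{441}$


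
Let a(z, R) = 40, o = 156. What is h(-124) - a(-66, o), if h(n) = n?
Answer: -164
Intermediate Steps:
h(-124) - a(-66, o) = -124 - 1*40 = -124 - 40 = -164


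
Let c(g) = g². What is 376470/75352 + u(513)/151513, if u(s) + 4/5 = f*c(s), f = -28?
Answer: -1245521637089/28542018940 ≈ -43.638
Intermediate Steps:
u(s) = -⅘ - 28*s²
376470/75352 + u(513)/151513 = 376470/75352 + (-⅘ - 28*513²)/151513 = 376470*(1/75352) + (-⅘ - 28*263169)*(1/151513) = 188235/37676 + (-⅘ - 7368732)*(1/151513) = 188235/37676 - 36843664/5*1/151513 = 188235/37676 - 36843664/757565 = -1245521637089/28542018940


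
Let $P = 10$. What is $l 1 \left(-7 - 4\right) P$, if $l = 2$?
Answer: $-220$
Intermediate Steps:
$l 1 \left(-7 - 4\right) P = 2 \cdot 1 \left(-7 - 4\right) 10 = 2 \left(-11\right) 10 = \left(-22\right) 10 = -220$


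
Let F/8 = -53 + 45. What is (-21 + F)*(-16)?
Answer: 1360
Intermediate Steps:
F = -64 (F = 8*(-53 + 45) = 8*(-8) = -64)
(-21 + F)*(-16) = (-21 - 64)*(-16) = -85*(-16) = 1360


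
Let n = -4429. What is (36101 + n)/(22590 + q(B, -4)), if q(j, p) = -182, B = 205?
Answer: 3959/2801 ≈ 1.4134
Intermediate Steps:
(36101 + n)/(22590 + q(B, -4)) = (36101 - 4429)/(22590 - 182) = 31672/22408 = 31672*(1/22408) = 3959/2801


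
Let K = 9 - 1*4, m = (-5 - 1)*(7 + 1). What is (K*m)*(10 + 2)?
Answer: -2880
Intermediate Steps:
m = -48 (m = -6*8 = -48)
K = 5 (K = 9 - 4 = 5)
(K*m)*(10 + 2) = (5*(-48))*(10 + 2) = -240*12 = -2880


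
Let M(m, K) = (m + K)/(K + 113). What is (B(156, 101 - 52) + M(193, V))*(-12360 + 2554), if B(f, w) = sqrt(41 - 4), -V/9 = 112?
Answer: -1598378/179 - 9806*sqrt(37) ≈ -68577.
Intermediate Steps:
V = -1008 (V = -9*112 = -1008)
M(m, K) = (K + m)/(113 + K)
B(f, w) = sqrt(37)
(B(156, 101 - 52) + M(193, V))*(-12360 + 2554) = (sqrt(37) + (-1008 + 193)/(113 - 1008))*(-12360 + 2554) = (sqrt(37) - 815/(-895))*(-9806) = (sqrt(37) - 1/895*(-815))*(-9806) = (sqrt(37) + 163/179)*(-9806) = (163/179 + sqrt(37))*(-9806) = -1598378/179 - 9806*sqrt(37)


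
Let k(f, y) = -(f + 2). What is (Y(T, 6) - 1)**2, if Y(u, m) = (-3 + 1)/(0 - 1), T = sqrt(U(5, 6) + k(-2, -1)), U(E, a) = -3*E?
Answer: 1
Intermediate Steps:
k(f, y) = -2 - f (k(f, y) = -(2 + f) = -2 - f)
T = I*sqrt(15) (T = sqrt(-3*5 + (-2 - 1*(-2))) = sqrt(-15 + (-2 + 2)) = sqrt(-15 + 0) = sqrt(-15) = I*sqrt(15) ≈ 3.873*I)
Y(u, m) = 2 (Y(u, m) = -2/(-1) = -2*(-1) = 2)
(Y(T, 6) - 1)**2 = (2 - 1)**2 = 1**2 = 1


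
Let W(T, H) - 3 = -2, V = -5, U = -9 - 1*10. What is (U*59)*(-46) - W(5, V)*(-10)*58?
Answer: 52146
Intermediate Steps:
U = -19 (U = -9 - 10 = -19)
W(T, H) = 1 (W(T, H) = 3 - 2 = 1)
(U*59)*(-46) - W(5, V)*(-10)*58 = -19*59*(-46) - 1*(-10)*58 = -1121*(-46) - (-10)*58 = 51566 - 1*(-580) = 51566 + 580 = 52146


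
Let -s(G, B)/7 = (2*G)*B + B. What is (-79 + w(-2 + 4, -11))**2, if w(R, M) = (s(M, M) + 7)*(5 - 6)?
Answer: 2343961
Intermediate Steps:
s(G, B) = -7*B - 14*B*G (s(G, B) = -7*((2*G)*B + B) = -7*(2*B*G + B) = -7*(B + 2*B*G) = -7*B - 14*B*G)
w(R, M) = -7 + 7*M*(1 + 2*M) (w(R, M) = (-7*M*(1 + 2*M) + 7)*(5 - 6) = (7 - 7*M*(1 + 2*M))*(-1) = -7 + 7*M*(1 + 2*M))
(-79 + w(-2 + 4, -11))**2 = (-79 + (-7 + 7*(-11)*(1 + 2*(-11))))**2 = (-79 + (-7 + 7*(-11)*(1 - 22)))**2 = (-79 + (-7 + 7*(-11)*(-21)))**2 = (-79 + (-7 + 1617))**2 = (-79 + 1610)**2 = 1531**2 = 2343961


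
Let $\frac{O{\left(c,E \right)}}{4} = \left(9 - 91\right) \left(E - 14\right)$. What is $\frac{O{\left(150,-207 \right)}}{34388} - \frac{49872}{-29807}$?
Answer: $\frac{968912038}{256250779} \approx 3.7811$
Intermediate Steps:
$O{\left(c,E \right)} = 4592 - 328 E$ ($O{\left(c,E \right)} = 4 \left(9 - 91\right) \left(E - 14\right) = 4 \left(- 82 \left(-14 + E\right)\right) = 4 \left(1148 - 82 E\right) = 4592 - 328 E$)
$\frac{O{\left(150,-207 \right)}}{34388} - \frac{49872}{-29807} = \frac{4592 - -67896}{34388} - \frac{49872}{-29807} = \left(4592 + 67896\right) \frac{1}{34388} - - \frac{49872}{29807} = 72488 \cdot \frac{1}{34388} + \frac{49872}{29807} = \frac{18122}{8597} + \frac{49872}{29807} = \frac{968912038}{256250779}$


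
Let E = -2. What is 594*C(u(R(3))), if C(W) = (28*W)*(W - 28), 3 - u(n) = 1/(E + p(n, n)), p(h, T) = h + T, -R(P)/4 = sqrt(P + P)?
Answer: -11240001234/9025 - 69555024*sqrt(6)/9025 ≈ -1.2643e+6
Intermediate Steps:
R(P) = -4*sqrt(2)*sqrt(P) (R(P) = -4*sqrt(P + P) = -4*sqrt(2)*sqrt(P))
p(h, T) = T + h
u(n) = 3 - 1/(-2 + 2*n) (u(n) = 3 - 1/(-2 + (n + n)) = 3 - 1/(-2 + 2*n))
C(W) = 28*W*(-28 + W) (C(W) = (28*W)*(-28 + W) = 28*W*(-28 + W))
594*C(u(R(3))) = 594*(28*((-7 + 6*(-4*sqrt(2)*sqrt(3)))/(2*(-1 - 4*sqrt(2)*sqrt(3))))*(-28 + (-7 + 6*(-4*sqrt(2)*sqrt(3)))/(2*(-1 - 4*sqrt(2)*sqrt(3))))) = 594*(28*((-7 + 6*(-4*sqrt(6)))/(2*(-1 - 4*sqrt(6))))*(-28 + (-7 + 6*(-4*sqrt(6)))/(2*(-1 - 4*sqrt(6))))) = 594*(28*((-7 - 24*sqrt(6))/(2*(-1 - 4*sqrt(6))))*(-28 + (-7 - 24*sqrt(6))/(2*(-1 - 4*sqrt(6))))) = 594*(14*(-28 + (-7 - 24*sqrt(6))/(2*(-1 - 4*sqrt(6))))*(-7 - 24*sqrt(6))/(-1 - 4*sqrt(6))) = 8316*(-28 + (-7 - 24*sqrt(6))/(2*(-1 - 4*sqrt(6))))*(-7 - 24*sqrt(6))/(-1 - 4*sqrt(6))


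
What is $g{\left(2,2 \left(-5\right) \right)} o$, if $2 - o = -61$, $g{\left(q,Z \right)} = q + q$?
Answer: $252$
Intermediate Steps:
$g{\left(q,Z \right)} = 2 q$
$o = 63$ ($o = 2 - -61 = 2 + 61 = 63$)
$g{\left(2,2 \left(-5\right) \right)} o = 2 \cdot 2 \cdot 63 = 4 \cdot 63 = 252$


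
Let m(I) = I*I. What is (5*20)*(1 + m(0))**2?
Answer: 100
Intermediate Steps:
m(I) = I**2
(5*20)*(1 + m(0))**2 = (5*20)*(1 + 0**2)**2 = 100*(1 + 0)**2 = 100*1**2 = 100*1 = 100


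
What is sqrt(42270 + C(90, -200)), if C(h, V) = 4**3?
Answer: sqrt(42334) ≈ 205.75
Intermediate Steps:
C(h, V) = 64
sqrt(42270 + C(90, -200)) = sqrt(42270 + 64) = sqrt(42334)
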